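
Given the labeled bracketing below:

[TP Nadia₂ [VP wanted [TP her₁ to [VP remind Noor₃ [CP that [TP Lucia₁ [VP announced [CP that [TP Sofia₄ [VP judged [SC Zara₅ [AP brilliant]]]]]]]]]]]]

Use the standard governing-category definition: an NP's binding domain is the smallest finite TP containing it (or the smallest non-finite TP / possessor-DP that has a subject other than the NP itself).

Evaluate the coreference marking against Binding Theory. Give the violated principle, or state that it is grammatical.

Principle C

The two coindexed NPs are *her₁* and *Lucia₁*.
*Lucia₁* is an R-expression. Principle C requires it to be free everywhere.
*her₁* c-commands it and carries the same index.
The R-expression is bound → Principle C violation.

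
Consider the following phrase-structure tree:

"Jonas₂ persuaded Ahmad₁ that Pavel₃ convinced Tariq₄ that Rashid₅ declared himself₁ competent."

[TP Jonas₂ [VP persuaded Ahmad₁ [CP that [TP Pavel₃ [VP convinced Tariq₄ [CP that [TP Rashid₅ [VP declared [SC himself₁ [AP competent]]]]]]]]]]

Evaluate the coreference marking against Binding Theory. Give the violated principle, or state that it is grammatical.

The two coindexed NPs are *Ahmad₁* and *himself₁*.
*himself₁* is an anaphor. Principle A requires it to be bound within its binding domain — the embedded TP, whose subject is Rashid₅.
Within that domain it is c-commanded by *Rashid₅*, which does not share its index.
*Ahmad₁* does c-command the anaphor, but from outside its binding domain.
The anaphor is unbound in its domain → Principle A violation.

Principle A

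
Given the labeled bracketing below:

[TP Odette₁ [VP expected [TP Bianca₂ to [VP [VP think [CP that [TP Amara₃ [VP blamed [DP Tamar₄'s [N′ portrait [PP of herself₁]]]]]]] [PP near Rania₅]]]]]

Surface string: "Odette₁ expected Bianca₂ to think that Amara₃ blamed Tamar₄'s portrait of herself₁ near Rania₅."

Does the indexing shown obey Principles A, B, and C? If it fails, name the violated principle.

The two coindexed NPs are *Odette₁* and *herself₁*.
*herself₁* is an anaphor. Principle A requires it to be bound within its binding domain — the possessed DP, whose subject is Tamar₄.
Within that domain it is c-commanded by *Tamar₄*, which does not share its index.
*Odette₁* does c-command the anaphor, but from outside its binding domain.
The anaphor is unbound in its domain → Principle A violation.

Principle A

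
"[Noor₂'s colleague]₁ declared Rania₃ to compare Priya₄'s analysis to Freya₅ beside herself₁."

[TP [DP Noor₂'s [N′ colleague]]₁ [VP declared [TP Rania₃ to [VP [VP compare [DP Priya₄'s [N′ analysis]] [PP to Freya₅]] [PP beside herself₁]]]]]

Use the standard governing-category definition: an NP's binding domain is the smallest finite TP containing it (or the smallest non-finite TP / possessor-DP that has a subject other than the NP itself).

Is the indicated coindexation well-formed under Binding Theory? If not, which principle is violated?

Principle A

The two coindexed NPs are *[Noor₂'s colleague]₁* and *herself₁*.
*herself₁* is an anaphor. Principle A requires it to be bound within its binding domain — the embedded TP, whose subject is Rania₃.
Within that domain it is c-commanded by *Rania₃*, which does not share its index.
*[Noor₂'s colleague]₁* does c-command the anaphor, but from outside its binding domain.
The anaphor is unbound in its domain → Principle A violation.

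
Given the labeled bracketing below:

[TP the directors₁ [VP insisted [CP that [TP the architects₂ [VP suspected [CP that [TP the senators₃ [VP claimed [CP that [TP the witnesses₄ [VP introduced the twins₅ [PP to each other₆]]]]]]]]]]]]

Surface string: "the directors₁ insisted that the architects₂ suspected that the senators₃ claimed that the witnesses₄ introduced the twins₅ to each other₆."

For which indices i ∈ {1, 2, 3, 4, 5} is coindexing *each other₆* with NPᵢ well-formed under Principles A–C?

*each other* is an anaphor, so Principle A applies: it must be bound in its binding domain.
Binding domain of *each other₆*: the embedded TP, whose subject is the witnesses₄.
*the directors₁* c-commands the anaphor but is outside its binding domain → cannot satisfy Principle A.
*the architects₂* c-commands the anaphor but is outside its binding domain → cannot satisfy Principle A.
*the senators₃* c-commands the anaphor but is outside its binding domain → cannot satisfy Principle A.
*the witnesses₄* c-commands the anaphor within its binding domain → licit binder.
*the twins₅* c-commands the anaphor within its binding domain → licit binder.

{4, 5}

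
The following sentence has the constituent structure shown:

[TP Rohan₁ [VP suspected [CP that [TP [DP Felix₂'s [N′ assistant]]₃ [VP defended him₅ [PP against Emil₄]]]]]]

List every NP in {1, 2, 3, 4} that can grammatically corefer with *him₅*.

{1, 2}

*him* is a pronoun, so Principle B applies: it must be free in its binding domain.
Binding domain of *him₅*: the embedded TP, whose subject is [Felix₂'s assistant]₃.
*Rohan₁* c-commands the pronoun but from outside its binding domain, and is not c-commanded by it → coindexation permitted.
*Felix₂* and the pronoun do not c-command one another → neither Principle B nor Principle C is at stake; coindexation permitted.
*[Felix₂'s assistant]₃* c-commands the pronoun within its binding domain → coindexation would violate Principle B.
*Emil₄*: the pronoun c-commands this R-expression → coindexation would violate Principle C on *Emil₄*.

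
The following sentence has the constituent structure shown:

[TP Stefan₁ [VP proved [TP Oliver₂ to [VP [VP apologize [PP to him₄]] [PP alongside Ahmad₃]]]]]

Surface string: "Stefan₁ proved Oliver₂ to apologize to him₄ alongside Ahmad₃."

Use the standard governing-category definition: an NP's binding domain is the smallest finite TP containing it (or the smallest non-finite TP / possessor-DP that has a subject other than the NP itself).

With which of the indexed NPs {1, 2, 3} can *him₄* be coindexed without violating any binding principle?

*him* is a pronoun, so Principle B applies: it must be free in its binding domain.
Binding domain of *him₄*: the embedded TP, whose subject is Oliver₂.
*Stefan₁* c-commands the pronoun but from outside its binding domain, and is not c-commanded by it → coindexation permitted.
*Oliver₂* c-commands the pronoun within its binding domain → coindexation would violate Principle B.
*Ahmad₃* and the pronoun do not c-command one another → neither Principle B nor Principle C is at stake; coindexation permitted.

{1, 3}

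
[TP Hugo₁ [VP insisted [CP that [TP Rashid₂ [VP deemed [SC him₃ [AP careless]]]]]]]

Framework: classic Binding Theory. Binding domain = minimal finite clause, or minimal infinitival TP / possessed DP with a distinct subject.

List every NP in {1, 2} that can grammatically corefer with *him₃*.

{1}

*him* is a pronoun, so Principle B applies: it must be free in its binding domain.
Binding domain of *him₃*: the embedded TP, whose subject is Rashid₂.
*Hugo₁* c-commands the pronoun but from outside its binding domain, and is not c-commanded by it → coindexation permitted.
*Rashid₂* c-commands the pronoun within its binding domain → coindexation would violate Principle B.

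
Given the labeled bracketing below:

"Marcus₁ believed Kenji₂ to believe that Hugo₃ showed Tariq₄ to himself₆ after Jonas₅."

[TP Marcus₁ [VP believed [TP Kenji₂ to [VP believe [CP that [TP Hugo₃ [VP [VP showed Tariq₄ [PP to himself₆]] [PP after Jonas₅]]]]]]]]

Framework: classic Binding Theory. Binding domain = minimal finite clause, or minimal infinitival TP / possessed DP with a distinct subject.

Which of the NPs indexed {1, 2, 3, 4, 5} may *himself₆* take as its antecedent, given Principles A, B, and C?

{3, 4}

*himself* is an anaphor, so Principle A applies: it must be bound in its binding domain.
Binding domain of *himself₆*: the embedded TP, whose subject is Hugo₃.
*Marcus₁* c-commands the anaphor but is outside its binding domain → cannot satisfy Principle A.
*Kenji₂* c-commands the anaphor but is outside its binding domain → cannot satisfy Principle A.
*Hugo₃* c-commands the anaphor within its binding domain → licit binder.
*Tariq₄* c-commands the anaphor within its binding domain → licit binder.
*Jonas₅* does not c-command the anaphor → cannot bind it.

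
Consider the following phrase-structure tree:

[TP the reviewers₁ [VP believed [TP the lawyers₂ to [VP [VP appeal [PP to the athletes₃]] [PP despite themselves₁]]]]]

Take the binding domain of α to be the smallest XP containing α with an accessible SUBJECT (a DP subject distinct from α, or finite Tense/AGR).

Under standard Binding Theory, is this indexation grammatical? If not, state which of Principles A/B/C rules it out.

Principle A

The two coindexed NPs are *the reviewers₁* and *themselves₁*.
*themselves₁* is an anaphor. Principle A requires it to be bound within its binding domain — the embedded TP, whose subject is the lawyers₂.
Within that domain it is c-commanded by *the lawyers₂*, which does not share its index.
*the reviewers₁* does c-command the anaphor, but from outside its binding domain.
The anaphor is unbound in its domain → Principle A violation.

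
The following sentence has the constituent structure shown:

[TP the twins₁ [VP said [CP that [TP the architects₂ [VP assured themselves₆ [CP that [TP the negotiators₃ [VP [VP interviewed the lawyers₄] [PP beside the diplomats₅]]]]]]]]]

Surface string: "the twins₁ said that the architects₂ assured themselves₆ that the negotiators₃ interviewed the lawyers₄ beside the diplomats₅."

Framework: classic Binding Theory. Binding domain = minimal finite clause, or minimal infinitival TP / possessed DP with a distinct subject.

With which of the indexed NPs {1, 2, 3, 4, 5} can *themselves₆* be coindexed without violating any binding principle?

*themselves* is an anaphor, so Principle A applies: it must be bound in its binding domain.
Binding domain of *themselves₆*: the embedded TP, whose subject is the architects₂.
*the twins₁* c-commands the anaphor but is outside its binding domain → cannot satisfy Principle A.
*the architects₂* c-commands the anaphor within its binding domain → licit binder.
*the negotiators₃* does not c-command the anaphor → cannot bind it.
*the lawyers₄* does not c-command the anaphor → cannot bind it.
*the diplomats₅* does not c-command the anaphor → cannot bind it.

{2}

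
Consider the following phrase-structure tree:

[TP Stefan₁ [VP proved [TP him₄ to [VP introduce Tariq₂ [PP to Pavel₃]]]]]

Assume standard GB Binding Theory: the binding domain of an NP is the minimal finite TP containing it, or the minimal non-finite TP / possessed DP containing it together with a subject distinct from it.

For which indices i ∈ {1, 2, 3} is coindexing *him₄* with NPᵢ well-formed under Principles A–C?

none

*him* is a pronoun, so Principle B applies: it must be free in its binding domain.
Binding domain of *him₄*: the matrix TP, whose subject is Stefan₁.
*Stefan₁* c-commands the pronoun within its binding domain → coindexation would violate Principle B.
*Tariq₂*: the pronoun c-commands this R-expression → coindexation would violate Principle C on *Tariq₂*.
*Pavel₃*: the pronoun c-commands this R-expression → coindexation would violate Principle C on *Pavel₃*.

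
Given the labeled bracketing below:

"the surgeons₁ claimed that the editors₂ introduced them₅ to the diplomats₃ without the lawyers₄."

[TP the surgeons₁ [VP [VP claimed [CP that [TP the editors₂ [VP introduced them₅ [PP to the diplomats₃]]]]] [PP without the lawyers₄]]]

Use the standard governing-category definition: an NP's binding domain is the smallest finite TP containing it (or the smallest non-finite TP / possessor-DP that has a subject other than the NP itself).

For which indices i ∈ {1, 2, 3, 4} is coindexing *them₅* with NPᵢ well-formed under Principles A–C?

*them* is a pronoun, so Principle B applies: it must be free in its binding domain.
Binding domain of *them₅*: the embedded TP, whose subject is the editors₂.
*the surgeons₁* c-commands the pronoun but from outside its binding domain, and is not c-commanded by it → coindexation permitted.
*the editors₂* c-commands the pronoun within its binding domain → coindexation would violate Principle B.
*the diplomats₃*: the pronoun c-commands this R-expression → coindexation would violate Principle C on *the diplomats₃*.
*the lawyers₄* and the pronoun do not c-command one another → neither Principle B nor Principle C is at stake; coindexation permitted.

{1, 4}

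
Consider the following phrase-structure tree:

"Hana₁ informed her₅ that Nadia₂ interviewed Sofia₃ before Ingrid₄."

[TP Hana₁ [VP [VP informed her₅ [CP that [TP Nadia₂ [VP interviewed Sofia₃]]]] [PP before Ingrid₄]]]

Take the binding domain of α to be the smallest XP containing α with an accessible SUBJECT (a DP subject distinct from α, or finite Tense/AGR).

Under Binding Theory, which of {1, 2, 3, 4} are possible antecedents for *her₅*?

*her* is a pronoun, so Principle B applies: it must be free in its binding domain.
Binding domain of *her₅*: the matrix TP, whose subject is Hana₁.
*Hana₁* c-commands the pronoun within its binding domain → coindexation would violate Principle B.
*Nadia₂*: the pronoun c-commands this R-expression → coindexation would violate Principle C on *Nadia₂*.
*Sofia₃*: the pronoun c-commands this R-expression → coindexation would violate Principle C on *Sofia₃*.
*Ingrid₄* and the pronoun do not c-command one another → neither Principle B nor Principle C is at stake; coindexation permitted.

{4}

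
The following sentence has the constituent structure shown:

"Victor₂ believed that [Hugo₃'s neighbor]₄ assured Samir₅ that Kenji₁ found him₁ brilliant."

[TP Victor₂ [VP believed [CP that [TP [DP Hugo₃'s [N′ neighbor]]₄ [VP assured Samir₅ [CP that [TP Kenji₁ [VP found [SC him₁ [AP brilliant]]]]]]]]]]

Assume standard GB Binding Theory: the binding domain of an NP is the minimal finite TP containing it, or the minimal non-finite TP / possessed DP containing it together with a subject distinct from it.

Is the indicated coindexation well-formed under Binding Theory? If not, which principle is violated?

The two coindexed NPs are *Kenji₁* and *him₁*.
*him₁* is a pronoun. Its binding domain is the embedded TP, whose subject is Kenji₁.
*Kenji₁* c-commands it within that domain and carries the same index.
The pronoun is locally bound → Principle B violation.

Principle B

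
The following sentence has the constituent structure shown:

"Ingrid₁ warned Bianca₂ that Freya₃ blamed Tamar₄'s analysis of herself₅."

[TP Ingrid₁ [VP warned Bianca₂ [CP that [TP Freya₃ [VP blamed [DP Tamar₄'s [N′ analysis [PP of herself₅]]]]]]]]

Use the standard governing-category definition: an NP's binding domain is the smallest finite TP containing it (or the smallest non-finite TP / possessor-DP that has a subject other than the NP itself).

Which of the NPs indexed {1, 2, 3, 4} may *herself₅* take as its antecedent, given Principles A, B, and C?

*herself* is an anaphor, so Principle A applies: it must be bound in its binding domain.
Binding domain of *herself₅*: the possessed DP, whose subject is Tamar₄.
*Ingrid₁* c-commands the anaphor but is outside its binding domain → cannot satisfy Principle A.
*Bianca₂* c-commands the anaphor but is outside its binding domain → cannot satisfy Principle A.
*Freya₃* c-commands the anaphor but is outside its binding domain → cannot satisfy Principle A.
*Tamar₄* c-commands the anaphor within its binding domain → licit binder.

{4}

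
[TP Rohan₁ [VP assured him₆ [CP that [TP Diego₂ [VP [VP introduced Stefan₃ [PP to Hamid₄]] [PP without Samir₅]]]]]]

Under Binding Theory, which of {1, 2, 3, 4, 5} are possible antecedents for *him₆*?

*him* is a pronoun, so Principle B applies: it must be free in its binding domain.
Binding domain of *him₆*: the matrix TP, whose subject is Rohan₁.
*Rohan₁* c-commands the pronoun within its binding domain → coindexation would violate Principle B.
*Diego₂*: the pronoun c-commands this R-expression → coindexation would violate Principle C on *Diego₂*.
*Stefan₃*: the pronoun c-commands this R-expression → coindexation would violate Principle C on *Stefan₃*.
*Hamid₄*: the pronoun c-commands this R-expression → coindexation would violate Principle C on *Hamid₄*.
*Samir₅*: the pronoun c-commands this R-expression → coindexation would violate Principle C on *Samir₅*.

none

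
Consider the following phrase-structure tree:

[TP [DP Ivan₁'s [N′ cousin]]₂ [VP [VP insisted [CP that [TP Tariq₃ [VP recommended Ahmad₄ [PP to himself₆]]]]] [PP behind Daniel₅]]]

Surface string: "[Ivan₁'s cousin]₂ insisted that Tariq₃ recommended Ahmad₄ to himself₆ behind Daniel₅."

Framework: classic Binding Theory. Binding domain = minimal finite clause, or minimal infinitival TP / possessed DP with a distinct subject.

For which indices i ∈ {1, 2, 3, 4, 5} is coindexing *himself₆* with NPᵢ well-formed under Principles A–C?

{3, 4}

*himself* is an anaphor, so Principle A applies: it must be bound in its binding domain.
Binding domain of *himself₆*: the embedded TP, whose subject is Tariq₃.
*Ivan₁* does not c-command the anaphor → cannot bind it.
*[Ivan₁'s cousin]₂* c-commands the anaphor but is outside its binding domain → cannot satisfy Principle A.
*Tariq₃* c-commands the anaphor within its binding domain → licit binder.
*Ahmad₄* c-commands the anaphor within its binding domain → licit binder.
*Daniel₅* does not c-command the anaphor → cannot bind it.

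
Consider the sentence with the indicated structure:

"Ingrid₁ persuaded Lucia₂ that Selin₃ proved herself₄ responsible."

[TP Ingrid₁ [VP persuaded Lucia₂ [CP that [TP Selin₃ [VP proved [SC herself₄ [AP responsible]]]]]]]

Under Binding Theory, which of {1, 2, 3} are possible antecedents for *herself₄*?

{3}

*herself* is an anaphor, so Principle A applies: it must be bound in its binding domain.
Binding domain of *herself₄*: the embedded TP, whose subject is Selin₃.
*Ingrid₁* c-commands the anaphor but is outside its binding domain → cannot satisfy Principle A.
*Lucia₂* c-commands the anaphor but is outside its binding domain → cannot satisfy Principle A.
*Selin₃* c-commands the anaphor within its binding domain → licit binder.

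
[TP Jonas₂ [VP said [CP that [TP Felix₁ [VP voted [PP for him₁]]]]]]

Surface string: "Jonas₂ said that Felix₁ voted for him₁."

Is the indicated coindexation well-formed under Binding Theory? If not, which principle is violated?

Principle B

The two coindexed NPs are *Felix₁* and *him₁*.
*him₁* is a pronoun. Its binding domain is the embedded TP, whose subject is Felix₁.
*Felix₁* c-commands it within that domain and carries the same index.
The pronoun is locally bound → Principle B violation.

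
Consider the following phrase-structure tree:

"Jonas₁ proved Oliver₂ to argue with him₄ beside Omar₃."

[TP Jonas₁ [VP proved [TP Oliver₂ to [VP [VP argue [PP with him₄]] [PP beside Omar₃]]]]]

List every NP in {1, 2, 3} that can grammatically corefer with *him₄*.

*him* is a pronoun, so Principle B applies: it must be free in its binding domain.
Binding domain of *him₄*: the embedded TP, whose subject is Oliver₂.
*Jonas₁* c-commands the pronoun but from outside its binding domain, and is not c-commanded by it → coindexation permitted.
*Oliver₂* c-commands the pronoun within its binding domain → coindexation would violate Principle B.
*Omar₃* and the pronoun do not c-command one another → neither Principle B nor Principle C is at stake; coindexation permitted.

{1, 3}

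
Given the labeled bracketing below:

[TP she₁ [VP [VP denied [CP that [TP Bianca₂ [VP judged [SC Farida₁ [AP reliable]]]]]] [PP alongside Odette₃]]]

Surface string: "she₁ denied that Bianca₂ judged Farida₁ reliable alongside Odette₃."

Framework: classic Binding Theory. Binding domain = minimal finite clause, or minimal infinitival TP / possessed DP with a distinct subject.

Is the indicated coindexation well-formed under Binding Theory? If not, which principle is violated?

The two coindexed NPs are *she₁* and *Farida₁*.
*Farida₁* is an R-expression. Principle C requires it to be free everywhere.
*she₁* c-commands it and carries the same index.
The R-expression is bound → Principle C violation.

Principle C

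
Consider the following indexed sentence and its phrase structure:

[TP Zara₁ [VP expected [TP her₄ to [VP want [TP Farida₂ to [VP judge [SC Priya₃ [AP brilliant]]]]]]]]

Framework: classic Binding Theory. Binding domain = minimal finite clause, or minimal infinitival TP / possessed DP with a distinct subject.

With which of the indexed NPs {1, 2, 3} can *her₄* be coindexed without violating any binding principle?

*her* is a pronoun, so Principle B applies: it must be free in its binding domain.
Binding domain of *her₄*: the matrix TP, whose subject is Zara₁.
*Zara₁* c-commands the pronoun within its binding domain → coindexation would violate Principle B.
*Farida₂*: the pronoun c-commands this R-expression → coindexation would violate Principle C on *Farida₂*.
*Priya₃*: the pronoun c-commands this R-expression → coindexation would violate Principle C on *Priya₃*.

none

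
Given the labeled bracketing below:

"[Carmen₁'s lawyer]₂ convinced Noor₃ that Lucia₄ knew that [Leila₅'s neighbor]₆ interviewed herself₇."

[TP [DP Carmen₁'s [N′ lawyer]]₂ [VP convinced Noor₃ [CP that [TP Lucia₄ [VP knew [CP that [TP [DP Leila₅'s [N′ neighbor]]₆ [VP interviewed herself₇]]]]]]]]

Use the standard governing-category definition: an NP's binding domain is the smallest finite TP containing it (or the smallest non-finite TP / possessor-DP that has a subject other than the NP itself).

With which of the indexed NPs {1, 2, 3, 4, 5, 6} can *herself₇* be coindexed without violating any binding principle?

{6}

*herself* is an anaphor, so Principle A applies: it must be bound in its binding domain.
Binding domain of *herself₇*: the embedded TP, whose subject is [Leila₅'s neighbor]₆.
*Carmen₁* does not c-command the anaphor → cannot bind it.
*[Carmen₁'s lawyer]₂* c-commands the anaphor but is outside its binding domain → cannot satisfy Principle A.
*Noor₃* c-commands the anaphor but is outside its binding domain → cannot satisfy Principle A.
*Lucia₄* c-commands the anaphor but is outside its binding domain → cannot satisfy Principle A.
*Leila₅* does not c-command the anaphor → cannot bind it.
*[Leila₅'s neighbor]₆* c-commands the anaphor within its binding domain → licit binder.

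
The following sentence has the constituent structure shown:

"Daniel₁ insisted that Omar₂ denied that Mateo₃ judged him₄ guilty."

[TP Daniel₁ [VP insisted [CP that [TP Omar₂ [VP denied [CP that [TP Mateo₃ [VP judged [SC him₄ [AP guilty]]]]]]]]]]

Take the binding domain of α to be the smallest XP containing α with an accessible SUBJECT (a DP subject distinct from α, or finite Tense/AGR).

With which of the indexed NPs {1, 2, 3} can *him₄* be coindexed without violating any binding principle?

{1, 2}

*him* is a pronoun, so Principle B applies: it must be free in its binding domain.
Binding domain of *him₄*: the embedded TP, whose subject is Mateo₃.
*Daniel₁* c-commands the pronoun but from outside its binding domain, and is not c-commanded by it → coindexation permitted.
*Omar₂* c-commands the pronoun but from outside its binding domain, and is not c-commanded by it → coindexation permitted.
*Mateo₃* c-commands the pronoun within its binding domain → coindexation would violate Principle B.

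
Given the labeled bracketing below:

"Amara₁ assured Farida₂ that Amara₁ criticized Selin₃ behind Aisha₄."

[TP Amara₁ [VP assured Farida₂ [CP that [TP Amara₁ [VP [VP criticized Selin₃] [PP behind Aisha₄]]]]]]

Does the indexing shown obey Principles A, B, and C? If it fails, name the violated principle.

Principle C

The two coindexed NPs are *Amara₁* (the lower occurrence) and *Amara₁* (the higher occurrence).
*Amara₁* (the lower occurrence) is an R-expression. Principle C requires it to be free everywhere.
*Amara₁* (the higher occurrence) c-commands it and carries the same index.
The R-expression is bound → Principle C violation.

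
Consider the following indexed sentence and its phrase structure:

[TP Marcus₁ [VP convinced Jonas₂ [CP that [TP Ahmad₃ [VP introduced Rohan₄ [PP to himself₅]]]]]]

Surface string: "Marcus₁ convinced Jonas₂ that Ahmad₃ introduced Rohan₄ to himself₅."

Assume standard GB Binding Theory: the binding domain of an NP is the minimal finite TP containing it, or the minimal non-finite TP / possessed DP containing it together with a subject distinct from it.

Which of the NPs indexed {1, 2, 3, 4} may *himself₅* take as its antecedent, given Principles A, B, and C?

*himself* is an anaphor, so Principle A applies: it must be bound in its binding domain.
Binding domain of *himself₅*: the embedded TP, whose subject is Ahmad₃.
*Marcus₁* c-commands the anaphor but is outside its binding domain → cannot satisfy Principle A.
*Jonas₂* c-commands the anaphor but is outside its binding domain → cannot satisfy Principle A.
*Ahmad₃* c-commands the anaphor within its binding domain → licit binder.
*Rohan₄* c-commands the anaphor within its binding domain → licit binder.

{3, 4}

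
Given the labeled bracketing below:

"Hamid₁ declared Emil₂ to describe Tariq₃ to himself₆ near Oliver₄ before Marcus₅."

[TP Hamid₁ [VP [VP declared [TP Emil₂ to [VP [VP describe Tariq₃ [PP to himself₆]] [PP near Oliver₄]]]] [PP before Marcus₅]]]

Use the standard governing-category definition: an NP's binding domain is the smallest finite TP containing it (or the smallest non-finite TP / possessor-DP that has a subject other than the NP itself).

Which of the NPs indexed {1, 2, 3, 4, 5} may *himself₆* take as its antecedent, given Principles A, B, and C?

*himself* is an anaphor, so Principle A applies: it must be bound in its binding domain.
Binding domain of *himself₆*: the embedded TP, whose subject is Emil₂.
*Hamid₁* c-commands the anaphor but is outside its binding domain → cannot satisfy Principle A.
*Emil₂* c-commands the anaphor within its binding domain → licit binder.
*Tariq₃* c-commands the anaphor within its binding domain → licit binder.
*Oliver₄* does not c-command the anaphor → cannot bind it.
*Marcus₅* does not c-command the anaphor → cannot bind it.

{2, 3}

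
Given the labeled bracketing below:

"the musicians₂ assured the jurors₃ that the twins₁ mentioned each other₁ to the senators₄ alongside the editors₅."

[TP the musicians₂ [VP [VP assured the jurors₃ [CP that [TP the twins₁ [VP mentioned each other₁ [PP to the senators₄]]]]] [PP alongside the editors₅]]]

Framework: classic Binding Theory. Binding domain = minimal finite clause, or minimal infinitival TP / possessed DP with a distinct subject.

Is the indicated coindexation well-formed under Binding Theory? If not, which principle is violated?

The two coindexed NPs are *the twins₁* and *each other₁*.
*each other₁* is an anaphor; its binding domain is the embedded TP, whose subject is the twins₁. *the twins₁* c-commands it within that domain and shares its index, so Principle A is satisfied.
*the twins₁* is an R-expression; *each other₁* does not c-command it, and no other NP shares its index, so Principle C is satisfied.
All principles are respected.

grammatical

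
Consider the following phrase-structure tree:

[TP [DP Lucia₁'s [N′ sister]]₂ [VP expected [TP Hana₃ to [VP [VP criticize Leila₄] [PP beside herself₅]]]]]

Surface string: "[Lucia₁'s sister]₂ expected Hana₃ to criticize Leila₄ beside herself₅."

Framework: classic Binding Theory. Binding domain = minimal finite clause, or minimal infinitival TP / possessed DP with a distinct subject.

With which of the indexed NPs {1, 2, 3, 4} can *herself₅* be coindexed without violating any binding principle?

{3}

*herself* is an anaphor, so Principle A applies: it must be bound in its binding domain.
Binding domain of *herself₅*: the embedded TP, whose subject is Hana₃.
*Lucia₁* does not c-command the anaphor → cannot bind it.
*[Lucia₁'s sister]₂* c-commands the anaphor but is outside its binding domain → cannot satisfy Principle A.
*Hana₃* c-commands the anaphor within its binding domain → licit binder.
*Leila₄* does not c-command the anaphor → cannot bind it.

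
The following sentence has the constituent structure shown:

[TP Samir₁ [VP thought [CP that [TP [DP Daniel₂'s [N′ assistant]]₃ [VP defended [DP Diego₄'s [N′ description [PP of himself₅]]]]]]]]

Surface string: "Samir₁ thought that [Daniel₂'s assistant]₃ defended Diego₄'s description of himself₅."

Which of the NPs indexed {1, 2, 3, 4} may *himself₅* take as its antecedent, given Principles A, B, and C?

*himself* is an anaphor, so Principle A applies: it must be bound in its binding domain.
Binding domain of *himself₅*: the possessed DP, whose subject is Diego₄.
*Samir₁* c-commands the anaphor but is outside its binding domain → cannot satisfy Principle A.
*Daniel₂* does not c-command the anaphor → cannot bind it.
*[Daniel₂'s assistant]₃* c-commands the anaphor but is outside its binding domain → cannot satisfy Principle A.
*Diego₄* c-commands the anaphor within its binding domain → licit binder.

{4}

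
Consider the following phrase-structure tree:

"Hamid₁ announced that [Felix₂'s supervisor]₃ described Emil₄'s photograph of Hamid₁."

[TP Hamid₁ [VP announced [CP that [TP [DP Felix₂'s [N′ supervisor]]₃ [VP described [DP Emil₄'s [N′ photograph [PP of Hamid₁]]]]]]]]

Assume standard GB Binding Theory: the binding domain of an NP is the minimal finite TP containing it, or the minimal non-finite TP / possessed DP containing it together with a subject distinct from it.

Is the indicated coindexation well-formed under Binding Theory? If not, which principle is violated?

The two coindexed NPs are *Hamid₁* (the lower occurrence) and *Hamid₁* (the higher occurrence).
*Hamid₁* (the lower occurrence) is an R-expression. Principle C requires it to be free everywhere.
*Hamid₁* (the higher occurrence) c-commands it and carries the same index.
The R-expression is bound → Principle C violation.

Principle C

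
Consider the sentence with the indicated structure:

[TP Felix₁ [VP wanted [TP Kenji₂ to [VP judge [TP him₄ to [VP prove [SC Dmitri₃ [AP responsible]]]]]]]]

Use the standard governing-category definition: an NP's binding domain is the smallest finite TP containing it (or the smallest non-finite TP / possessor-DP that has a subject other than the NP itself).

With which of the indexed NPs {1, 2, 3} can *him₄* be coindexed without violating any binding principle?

{1}

*him* is a pronoun, so Principle B applies: it must be free in its binding domain.
Binding domain of *him₄*: the embedded TP, whose subject is Kenji₂.
*Felix₁* c-commands the pronoun but from outside its binding domain, and is not c-commanded by it → coindexation permitted.
*Kenji₂* c-commands the pronoun within its binding domain → coindexation would violate Principle B.
*Dmitri₃*: the pronoun c-commands this R-expression → coindexation would violate Principle C on *Dmitri₃*.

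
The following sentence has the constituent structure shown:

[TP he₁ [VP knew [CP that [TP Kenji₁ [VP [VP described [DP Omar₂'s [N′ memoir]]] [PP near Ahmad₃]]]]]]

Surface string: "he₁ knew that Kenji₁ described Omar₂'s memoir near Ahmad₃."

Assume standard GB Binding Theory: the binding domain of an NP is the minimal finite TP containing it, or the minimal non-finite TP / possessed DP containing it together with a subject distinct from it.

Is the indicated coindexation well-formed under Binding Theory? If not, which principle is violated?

Principle C

The two coindexed NPs are *he₁* and *Kenji₁*.
*Kenji₁* is an R-expression. Principle C requires it to be free everywhere.
*he₁* c-commands it and carries the same index.
The R-expression is bound → Principle C violation.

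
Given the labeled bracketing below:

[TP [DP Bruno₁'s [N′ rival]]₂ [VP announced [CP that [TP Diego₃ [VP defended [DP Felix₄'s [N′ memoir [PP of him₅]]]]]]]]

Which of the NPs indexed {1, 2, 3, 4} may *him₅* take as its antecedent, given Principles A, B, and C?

*him* is a pronoun, so Principle B applies: it must be free in its binding domain.
Binding domain of *him₅*: the possessed DP, whose subject is Felix₄.
*Bruno₁* and the pronoun do not c-command one another → neither Principle B nor Principle C is at stake; coindexation permitted.
*[Bruno₁'s rival]₂* c-commands the pronoun but from outside its binding domain, and is not c-commanded by it → coindexation permitted.
*Diego₃* c-commands the pronoun but from outside its binding domain, and is not c-commanded by it → coindexation permitted.
*Felix₄* c-commands the pronoun within its binding domain → coindexation would violate Principle B.

{1, 2, 3}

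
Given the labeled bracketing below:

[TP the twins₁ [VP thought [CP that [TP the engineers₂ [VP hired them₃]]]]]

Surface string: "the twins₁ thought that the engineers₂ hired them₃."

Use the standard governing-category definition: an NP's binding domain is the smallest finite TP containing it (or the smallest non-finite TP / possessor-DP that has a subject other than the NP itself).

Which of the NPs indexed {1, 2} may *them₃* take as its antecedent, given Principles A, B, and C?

{1}

*them* is a pronoun, so Principle B applies: it must be free in its binding domain.
Binding domain of *them₃*: the embedded TP, whose subject is the engineers₂.
*the twins₁* c-commands the pronoun but from outside its binding domain, and is not c-commanded by it → coindexation permitted.
*the engineers₂* c-commands the pronoun within its binding domain → coindexation would violate Principle B.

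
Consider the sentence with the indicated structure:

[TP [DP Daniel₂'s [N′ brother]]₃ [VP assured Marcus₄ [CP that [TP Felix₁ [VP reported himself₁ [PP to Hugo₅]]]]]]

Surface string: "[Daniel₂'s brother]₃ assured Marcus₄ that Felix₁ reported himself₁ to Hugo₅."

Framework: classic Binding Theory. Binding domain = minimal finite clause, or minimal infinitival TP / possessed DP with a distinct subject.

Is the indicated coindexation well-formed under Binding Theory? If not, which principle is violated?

grammatical

The two coindexed NPs are *Felix₁* and *himself₁*.
*himself₁* is an anaphor; its binding domain is the embedded TP, whose subject is Felix₁. *Felix₁* c-commands it within that domain and shares its index, so Principle A is satisfied.
*Felix₁* is an R-expression; *himself₁* does not c-command it, and no other NP shares its index, so Principle C is satisfied.
All principles are respected.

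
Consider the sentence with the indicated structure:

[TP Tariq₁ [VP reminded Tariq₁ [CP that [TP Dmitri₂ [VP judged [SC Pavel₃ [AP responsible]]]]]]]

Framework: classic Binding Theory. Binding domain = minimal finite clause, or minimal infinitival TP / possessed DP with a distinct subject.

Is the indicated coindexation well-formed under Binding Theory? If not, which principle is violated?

The two coindexed NPs are *Tariq₁* (the higher occurrence) and *Tariq₁* (the lower occurrence).
*Tariq₁* (the lower occurrence) is an R-expression. Principle C requires it to be free everywhere.
*Tariq₁* (the higher occurrence) c-commands it and carries the same index.
The R-expression is bound → Principle C violation.

Principle C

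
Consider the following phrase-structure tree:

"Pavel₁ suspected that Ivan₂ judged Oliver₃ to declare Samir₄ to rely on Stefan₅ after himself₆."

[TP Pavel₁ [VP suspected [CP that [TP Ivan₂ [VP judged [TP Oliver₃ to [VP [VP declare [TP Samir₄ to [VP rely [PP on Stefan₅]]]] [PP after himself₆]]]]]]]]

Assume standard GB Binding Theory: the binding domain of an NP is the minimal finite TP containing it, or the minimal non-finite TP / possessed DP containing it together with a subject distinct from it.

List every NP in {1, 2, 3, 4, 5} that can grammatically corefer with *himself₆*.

*himself* is an anaphor, so Principle A applies: it must be bound in its binding domain.
Binding domain of *himself₆*: the embedded TP, whose subject is Oliver₃.
*Pavel₁* c-commands the anaphor but is outside its binding domain → cannot satisfy Principle A.
*Ivan₂* c-commands the anaphor but is outside its binding domain → cannot satisfy Principle A.
*Oliver₃* c-commands the anaphor within its binding domain → licit binder.
*Samir₄* does not c-command the anaphor → cannot bind it.
*Stefan₅* does not c-command the anaphor → cannot bind it.

{3}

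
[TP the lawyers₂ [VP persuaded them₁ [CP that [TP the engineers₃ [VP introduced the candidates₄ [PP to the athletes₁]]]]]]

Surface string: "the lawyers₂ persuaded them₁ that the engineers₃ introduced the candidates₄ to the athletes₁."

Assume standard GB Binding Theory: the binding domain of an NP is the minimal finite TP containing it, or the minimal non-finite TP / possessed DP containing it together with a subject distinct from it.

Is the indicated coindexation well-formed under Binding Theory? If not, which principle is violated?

The two coindexed NPs are *them₁* and *the athletes₁*.
*the athletes₁* is an R-expression. Principle C requires it to be free everywhere.
*them₁* c-commands it and carries the same index.
The R-expression is bound → Principle C violation.

Principle C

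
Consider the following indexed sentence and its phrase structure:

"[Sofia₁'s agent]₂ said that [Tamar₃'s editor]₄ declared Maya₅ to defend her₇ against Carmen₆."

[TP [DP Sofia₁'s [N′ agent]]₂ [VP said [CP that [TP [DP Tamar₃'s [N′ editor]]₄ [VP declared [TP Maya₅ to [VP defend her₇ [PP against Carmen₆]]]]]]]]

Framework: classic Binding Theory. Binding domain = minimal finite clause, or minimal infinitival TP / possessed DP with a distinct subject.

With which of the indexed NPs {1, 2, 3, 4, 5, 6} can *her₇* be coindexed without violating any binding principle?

*her* is a pronoun, so Principle B applies: it must be free in its binding domain.
Binding domain of *her₇*: the embedded TP, whose subject is Maya₅.
*Sofia₁* and the pronoun do not c-command one another → neither Principle B nor Principle C is at stake; coindexation permitted.
*[Sofia₁'s agent]₂* c-commands the pronoun but from outside its binding domain, and is not c-commanded by it → coindexation permitted.
*Tamar₃* and the pronoun do not c-command one another → neither Principle B nor Principle C is at stake; coindexation permitted.
*[Tamar₃'s editor]₄* c-commands the pronoun but from outside its binding domain, and is not c-commanded by it → coindexation permitted.
*Maya₅* c-commands the pronoun within its binding domain → coindexation would violate Principle B.
*Carmen₆*: the pronoun c-commands this R-expression → coindexation would violate Principle C on *Carmen₆*.

{1, 2, 3, 4}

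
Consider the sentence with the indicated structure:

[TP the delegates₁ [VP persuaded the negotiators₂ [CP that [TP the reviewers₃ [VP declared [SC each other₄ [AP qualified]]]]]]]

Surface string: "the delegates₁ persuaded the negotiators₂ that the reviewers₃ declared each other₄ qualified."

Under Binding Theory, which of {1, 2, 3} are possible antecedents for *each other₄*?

{3}

*each other* is an anaphor, so Principle A applies: it must be bound in its binding domain.
Binding domain of *each other₄*: the embedded TP, whose subject is the reviewers₃.
*the delegates₁* c-commands the anaphor but is outside its binding domain → cannot satisfy Principle A.
*the negotiators₂* c-commands the anaphor but is outside its binding domain → cannot satisfy Principle A.
*the reviewers₃* c-commands the anaphor within its binding domain → licit binder.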